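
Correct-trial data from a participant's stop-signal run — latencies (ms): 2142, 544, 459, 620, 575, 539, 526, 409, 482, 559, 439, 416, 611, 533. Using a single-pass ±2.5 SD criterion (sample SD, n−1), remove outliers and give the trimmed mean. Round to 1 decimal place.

516.3 ms

n = 14, ΣRT = 8854, M = 632.429
Σ(x−M)² = 2512753.43; s = √(2512753.43/13) = 439.646
Cutoffs: 632.429 ± 2.5·439.646 → [-466.7, 1731.5]
Outside: 2142 → excluded.
Retained (n=13): Σ = 6712, mean = 6712/13 = 516.308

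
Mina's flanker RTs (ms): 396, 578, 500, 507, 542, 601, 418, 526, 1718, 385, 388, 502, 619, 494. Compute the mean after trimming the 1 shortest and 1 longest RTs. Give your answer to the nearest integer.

Sorted: 385, 388, 396, 418, 494, 500, 502, 507, 526, 542, 578, 601, 619, 1718
Drop lowest 1 (385) and highest 1 (1718)
Remaining (n=12): Σ = 6071, mean = 6071/12 = 505.917

506 ms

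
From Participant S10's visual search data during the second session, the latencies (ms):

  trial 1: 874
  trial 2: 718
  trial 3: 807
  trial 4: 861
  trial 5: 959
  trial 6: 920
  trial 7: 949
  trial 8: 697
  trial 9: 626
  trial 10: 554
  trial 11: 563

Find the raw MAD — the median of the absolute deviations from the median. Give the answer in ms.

113 ms

Sorted: 554, 563, 626, 697, 718, 807, 861, 874, 920, 949, 959 → median = 807
|x − 807|: 67, 89, 0, 54, 152, 113, 142, 110, 181, 253, 244
Sorted deviations: 0, 54, 67, 89, 110, 113, 142, 152, 181, 244, 253 → MAD = 113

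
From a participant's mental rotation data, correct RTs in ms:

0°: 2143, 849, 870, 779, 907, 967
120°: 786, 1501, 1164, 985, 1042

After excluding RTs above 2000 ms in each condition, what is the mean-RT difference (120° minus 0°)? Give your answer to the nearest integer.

0°: exclude 2143
M(0°) = 4372/5 = 874.400
M(120°) = 5478/5 = 1095.600
Difference = 1095.600 − 874.400 = 221.200 ms

221 ms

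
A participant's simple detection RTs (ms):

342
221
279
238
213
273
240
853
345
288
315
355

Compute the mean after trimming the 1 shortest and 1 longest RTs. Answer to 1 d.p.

289.6 ms

Sorted: 213, 221, 238, 240, 273, 279, 288, 315, 342, 345, 355, 853
Drop lowest 1 (213) and highest 1 (853)
Remaining (n=10): Σ = 2896, mean = 2896/10 = 289.600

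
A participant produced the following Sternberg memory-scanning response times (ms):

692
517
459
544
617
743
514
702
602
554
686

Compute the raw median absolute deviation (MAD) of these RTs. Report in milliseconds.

85 ms

Sorted: 459, 514, 517, 544, 554, 602, 617, 686, 692, 702, 743 → median = 602
|x − 602|: 90, 85, 143, 58, 15, 141, 88, 100, 0, 48, 84
Sorted deviations: 0, 15, 48, 58, 84, 85, 88, 90, 100, 141, 143 → MAD = 85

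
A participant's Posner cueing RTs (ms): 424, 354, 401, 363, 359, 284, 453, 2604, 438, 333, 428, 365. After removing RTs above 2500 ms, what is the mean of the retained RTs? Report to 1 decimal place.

382.0 ms

Excluded: 2604
Retained (n=11): Σ = 4202
Mean = 4202/11 = 382.0000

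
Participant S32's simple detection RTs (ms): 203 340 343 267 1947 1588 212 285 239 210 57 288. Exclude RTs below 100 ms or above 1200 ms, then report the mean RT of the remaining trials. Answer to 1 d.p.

Excluded: 57, 1588, 1947
Retained (n=9): Σ = 2387
Mean = 2387/9 = 265.2222

265.2 ms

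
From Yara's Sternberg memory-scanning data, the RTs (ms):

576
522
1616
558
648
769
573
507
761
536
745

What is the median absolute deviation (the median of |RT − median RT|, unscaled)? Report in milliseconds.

Sorted: 507, 522, 536, 558, 573, 576, 648, 745, 761, 769, 1616 → median = 576
|x − 576|: 0, 54, 1040, 18, 72, 193, 3, 69, 185, 40, 169
Sorted deviations: 0, 3, 18, 40, 54, 69, 72, 169, 185, 193, 1040 → MAD = 69

69 ms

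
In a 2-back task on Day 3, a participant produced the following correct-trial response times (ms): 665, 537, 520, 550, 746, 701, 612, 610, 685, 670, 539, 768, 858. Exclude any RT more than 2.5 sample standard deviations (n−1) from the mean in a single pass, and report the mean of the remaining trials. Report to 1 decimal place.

n = 13, ΣRT = 8461, M = 650.846
Σ(x−M)² = 125879.69; s = √(125879.69/12) = 102.421
Cutoffs: 650.846 ± 2.5·102.421 → [394.8, 906.9]
No RTs fall outside the cutoffs; all 13 retained. Mean = 8461/13 = 650.846

650.8 ms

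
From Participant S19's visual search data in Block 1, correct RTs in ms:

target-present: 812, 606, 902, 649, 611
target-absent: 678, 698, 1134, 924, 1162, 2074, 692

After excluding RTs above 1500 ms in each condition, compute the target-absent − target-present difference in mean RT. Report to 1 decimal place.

target-absent: exclude 2074
M(target-present) = 3580/5 = 716.000
M(target-absent) = 5288/6 = 881.333
Difference = 881.333 − 716.000 = 165.333 ms

165.3 ms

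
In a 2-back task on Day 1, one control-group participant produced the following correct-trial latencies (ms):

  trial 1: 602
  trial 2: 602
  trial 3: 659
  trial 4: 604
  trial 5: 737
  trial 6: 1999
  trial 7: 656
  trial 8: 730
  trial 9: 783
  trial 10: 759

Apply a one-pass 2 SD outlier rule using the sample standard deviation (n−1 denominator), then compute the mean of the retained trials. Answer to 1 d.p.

n = 10, ΣRT = 8131, M = 813.100
Σ(x−M)² = 1604164.90; s = √(1604164.90/9) = 422.185
Cutoffs: 813.100 ± 2·422.185 → [-31.3, 1657.5]
Outside: 1999 → excluded.
Retained (n=9): Σ = 6132, mean = 6132/9 = 681.333

681.3 ms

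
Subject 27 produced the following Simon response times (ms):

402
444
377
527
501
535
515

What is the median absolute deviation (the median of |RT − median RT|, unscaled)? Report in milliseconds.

34 ms

Sorted: 377, 402, 444, 501, 515, 527, 535 → median = 501
|x − 501|: 99, 57, 124, 26, 0, 34, 14
Sorted deviations: 0, 14, 26, 34, 57, 99, 124 → MAD = 34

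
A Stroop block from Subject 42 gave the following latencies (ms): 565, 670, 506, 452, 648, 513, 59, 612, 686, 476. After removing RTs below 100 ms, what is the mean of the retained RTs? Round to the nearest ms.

Excluded: 59
Retained (n=9): Σ = 5128
Mean = 5128/9 = 569.7778

570 ms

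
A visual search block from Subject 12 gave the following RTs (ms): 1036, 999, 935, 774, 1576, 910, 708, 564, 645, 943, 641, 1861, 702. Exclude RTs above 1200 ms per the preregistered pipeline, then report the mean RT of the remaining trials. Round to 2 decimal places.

Excluded: 1576, 1861
Retained (n=11): Σ = 8857
Mean = 8857/11 = 805.1818

805.18 ms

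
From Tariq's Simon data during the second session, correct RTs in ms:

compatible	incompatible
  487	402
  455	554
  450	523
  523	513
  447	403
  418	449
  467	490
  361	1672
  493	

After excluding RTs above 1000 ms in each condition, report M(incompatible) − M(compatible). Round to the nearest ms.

incompatible: exclude 1672
M(compatible) = 4101/9 = 455.667
M(incompatible) = 3334/7 = 476.286
Difference = 476.286 − 455.667 = 20.619 ms

21 ms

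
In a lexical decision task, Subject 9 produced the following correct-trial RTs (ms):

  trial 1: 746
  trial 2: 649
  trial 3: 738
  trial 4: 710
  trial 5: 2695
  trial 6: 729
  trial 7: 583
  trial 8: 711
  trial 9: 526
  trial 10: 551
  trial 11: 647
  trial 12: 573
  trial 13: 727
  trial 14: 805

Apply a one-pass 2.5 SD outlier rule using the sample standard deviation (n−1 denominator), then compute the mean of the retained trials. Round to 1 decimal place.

668.8 ms

n = 14, ΣRT = 11390, M = 813.571
Σ(x−M)² = 3903527.43; s = √(3903527.43/13) = 547.970
Cutoffs: 813.571 ± 2.5·547.970 → [-556.4, 2183.5]
Outside: 2695 → excluded.
Retained (n=13): Σ = 8695, mean = 8695/13 = 668.846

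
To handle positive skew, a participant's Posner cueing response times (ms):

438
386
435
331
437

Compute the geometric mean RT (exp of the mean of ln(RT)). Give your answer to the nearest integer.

403 ms

ln(RT): 6.0822, 5.9558, 6.0753, 5.8021, 6.0799
Mean ln(RT) = 29.9955/5 = 5.99909
Geometric mean = exp(5.99909) = 403.06 ms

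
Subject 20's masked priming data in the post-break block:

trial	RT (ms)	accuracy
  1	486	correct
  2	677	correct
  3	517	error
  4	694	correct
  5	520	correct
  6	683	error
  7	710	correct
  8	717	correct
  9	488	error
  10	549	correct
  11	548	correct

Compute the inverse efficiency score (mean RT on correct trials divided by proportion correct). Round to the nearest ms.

842 ms

Correct trials (n=8): 486, 677, 694, 520, 710, 717, 549, 548
Mean correct RT = 4901/8 = 612.6250 ms
Proportion correct = 8/11
IES = 612.6250 / (8/11) = 842.359 ms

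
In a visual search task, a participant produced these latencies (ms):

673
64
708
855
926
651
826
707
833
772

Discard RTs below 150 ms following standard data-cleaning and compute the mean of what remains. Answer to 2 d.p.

Excluded: 64
Retained (n=9): Σ = 6951
Mean = 6951/9 = 772.3333

772.33 ms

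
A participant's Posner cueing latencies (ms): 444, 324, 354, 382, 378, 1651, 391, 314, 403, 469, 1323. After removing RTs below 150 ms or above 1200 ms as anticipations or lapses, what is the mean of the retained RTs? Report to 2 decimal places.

Excluded: 1323, 1651
Retained (n=9): Σ = 3459
Mean = 3459/9 = 384.3333

384.33 ms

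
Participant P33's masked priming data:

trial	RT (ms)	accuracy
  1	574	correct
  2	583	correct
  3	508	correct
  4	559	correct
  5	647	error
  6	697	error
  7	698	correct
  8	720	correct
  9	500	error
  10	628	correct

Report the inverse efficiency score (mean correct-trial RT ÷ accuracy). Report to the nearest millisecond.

871 ms

Correct trials (n=7): 574, 583, 508, 559, 698, 720, 628
Mean correct RT = 4270/7 = 610.0000 ms
Proportion correct = 7/10
IES = 610.0000 / (7/10) = 871.429 ms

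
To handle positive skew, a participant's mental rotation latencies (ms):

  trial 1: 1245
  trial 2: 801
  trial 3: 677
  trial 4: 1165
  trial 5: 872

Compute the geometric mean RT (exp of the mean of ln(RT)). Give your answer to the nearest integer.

ln(RT): 7.1269, 6.6859, 6.5177, 7.0605, 6.7708
Mean ln(RT) = 34.1617/5 = 6.83234
Geometric mean = exp(6.83234) = 927.36 ms

927 ms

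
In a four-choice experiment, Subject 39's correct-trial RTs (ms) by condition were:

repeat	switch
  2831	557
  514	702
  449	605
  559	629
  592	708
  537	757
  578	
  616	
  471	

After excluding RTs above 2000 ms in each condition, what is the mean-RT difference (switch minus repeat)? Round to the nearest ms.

120 ms

repeat: exclude 2831
M(repeat) = 4316/8 = 539.500
M(switch) = 3958/6 = 659.667
Difference = 659.667 − 539.500 = 120.167 ms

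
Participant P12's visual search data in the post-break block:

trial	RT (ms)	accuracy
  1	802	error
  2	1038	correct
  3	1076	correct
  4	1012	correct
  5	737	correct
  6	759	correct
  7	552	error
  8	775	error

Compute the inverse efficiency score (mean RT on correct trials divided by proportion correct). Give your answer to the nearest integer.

Correct trials (n=5): 1038, 1076, 1012, 737, 759
Mean correct RT = 4622/5 = 924.4000 ms
Proportion correct = 5/8
IES = 924.4000 / (5/8) = 1479.040 ms

1479 ms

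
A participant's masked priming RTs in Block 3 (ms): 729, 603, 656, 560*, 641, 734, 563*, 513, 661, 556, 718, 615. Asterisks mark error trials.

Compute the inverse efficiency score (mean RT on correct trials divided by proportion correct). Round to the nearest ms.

771 ms

Correct trials (n=10): 729, 603, 656, 641, 734, 513, 661, 556, 718, 615
Mean correct RT = 6426/10 = 642.6000 ms
Proportion correct = 10/12
IES = 642.6000 / (10/12) = 771.120 ms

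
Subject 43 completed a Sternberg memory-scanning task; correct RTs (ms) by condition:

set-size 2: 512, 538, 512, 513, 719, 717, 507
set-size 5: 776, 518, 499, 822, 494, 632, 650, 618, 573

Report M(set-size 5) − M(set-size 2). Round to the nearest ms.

46 ms

M(set-size 2) = 4018/7 = 574.000
M(set-size 5) = 5582/9 = 620.222
Difference = 620.222 − 574.000 = 46.222 ms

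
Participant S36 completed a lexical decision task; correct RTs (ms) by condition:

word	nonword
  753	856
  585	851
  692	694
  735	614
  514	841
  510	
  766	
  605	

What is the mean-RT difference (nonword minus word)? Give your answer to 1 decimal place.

M(word) = 5160/8 = 645.000
M(nonword) = 3856/5 = 771.200
Difference = 771.200 − 645.000 = 126.200 ms

126.2 ms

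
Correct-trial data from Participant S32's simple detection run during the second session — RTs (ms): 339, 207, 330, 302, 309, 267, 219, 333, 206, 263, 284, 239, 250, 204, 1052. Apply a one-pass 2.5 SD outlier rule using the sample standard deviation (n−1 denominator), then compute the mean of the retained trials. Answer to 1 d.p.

268.0 ms

n = 15, ΣRT = 4804, M = 320.267
Σ(x−M)² = 605134.93; s = √(605134.93/14) = 207.904
Cutoffs: 320.267 ± 2.5·207.904 → [-199.5, 840.0]
Outside: 1052 → excluded.
Retained (n=14): Σ = 3752, mean = 3752/14 = 268.000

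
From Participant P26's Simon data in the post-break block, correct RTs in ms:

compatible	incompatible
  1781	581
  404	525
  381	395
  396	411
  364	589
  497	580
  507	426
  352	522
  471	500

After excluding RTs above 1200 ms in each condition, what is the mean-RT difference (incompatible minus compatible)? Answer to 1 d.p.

81.7 ms

compatible: exclude 1781
M(compatible) = 3372/8 = 421.500
M(incompatible) = 4529/9 = 503.222
Difference = 503.222 − 421.500 = 81.722 ms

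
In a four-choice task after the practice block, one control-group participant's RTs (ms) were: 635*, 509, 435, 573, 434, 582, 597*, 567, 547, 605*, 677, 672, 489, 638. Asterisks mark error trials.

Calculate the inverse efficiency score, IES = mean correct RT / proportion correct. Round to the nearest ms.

708 ms

Correct trials (n=11): 509, 435, 573, 434, 582, 567, 547, 677, 672, 489, 638
Mean correct RT = 6123/11 = 556.6364 ms
Proportion correct = 11/14
IES = 556.6364 / (11/14) = 708.446 ms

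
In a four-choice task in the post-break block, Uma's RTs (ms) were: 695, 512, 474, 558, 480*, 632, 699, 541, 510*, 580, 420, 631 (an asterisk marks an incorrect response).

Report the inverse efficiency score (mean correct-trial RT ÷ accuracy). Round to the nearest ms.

689 ms

Correct trials (n=10): 695, 512, 474, 558, 632, 699, 541, 580, 420, 631
Mean correct RT = 5742/10 = 574.2000 ms
Proportion correct = 10/12
IES = 574.2000 / (10/12) = 689.040 ms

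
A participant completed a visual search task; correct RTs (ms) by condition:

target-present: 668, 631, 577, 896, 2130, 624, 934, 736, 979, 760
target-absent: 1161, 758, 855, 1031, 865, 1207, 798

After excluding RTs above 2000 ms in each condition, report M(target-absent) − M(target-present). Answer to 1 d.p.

target-present: exclude 2130
M(target-present) = 6805/9 = 756.111
M(target-absent) = 6675/7 = 953.571
Difference = 953.571 − 756.111 = 197.460 ms

197.5 ms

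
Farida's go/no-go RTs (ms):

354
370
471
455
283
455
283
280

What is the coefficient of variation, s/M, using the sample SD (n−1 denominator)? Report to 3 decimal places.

n = 8, Σ = 2951, M = 368.8750
Σ(x−M)² = 48134.875; s = √(48134.875/7) = 82.9241
CV = 82.9241 / 368.8750 = 0.22480

0.225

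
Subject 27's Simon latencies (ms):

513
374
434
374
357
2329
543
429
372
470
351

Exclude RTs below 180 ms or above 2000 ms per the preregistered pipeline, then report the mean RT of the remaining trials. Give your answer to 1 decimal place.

Excluded: 2329
Retained (n=10): Σ = 4217
Mean = 4217/10 = 421.7000

421.7 ms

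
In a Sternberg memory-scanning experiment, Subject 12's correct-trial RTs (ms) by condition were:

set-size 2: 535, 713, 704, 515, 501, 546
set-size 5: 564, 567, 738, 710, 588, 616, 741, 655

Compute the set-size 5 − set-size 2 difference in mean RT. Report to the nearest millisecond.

62 ms

M(set-size 2) = 3514/6 = 585.667
M(set-size 5) = 5179/8 = 647.375
Difference = 647.375 − 585.667 = 61.708 ms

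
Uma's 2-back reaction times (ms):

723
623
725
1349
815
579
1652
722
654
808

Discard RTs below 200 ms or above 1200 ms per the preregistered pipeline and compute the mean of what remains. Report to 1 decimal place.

Excluded: 1349, 1652
Retained (n=8): Σ = 5649
Mean = 5649/8 = 706.1250

706.1 ms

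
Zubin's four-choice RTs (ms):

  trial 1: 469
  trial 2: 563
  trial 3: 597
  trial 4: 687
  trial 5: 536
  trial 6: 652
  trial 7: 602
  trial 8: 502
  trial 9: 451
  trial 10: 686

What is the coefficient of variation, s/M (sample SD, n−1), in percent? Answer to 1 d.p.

n = 10, Σ = 5745, M = 574.5000
Σ(x−M)² = 65610.500; s = √(65610.500/9) = 85.3818
CV = 85.3818 / 574.5000 = 0.14862 = 14.862%

14.9%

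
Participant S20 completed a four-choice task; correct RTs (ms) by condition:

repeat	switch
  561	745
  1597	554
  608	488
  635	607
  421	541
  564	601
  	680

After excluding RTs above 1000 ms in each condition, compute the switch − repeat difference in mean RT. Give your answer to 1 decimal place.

44.5 ms

repeat: exclude 1597
M(repeat) = 2789/5 = 557.800
M(switch) = 4216/7 = 602.286
Difference = 602.286 − 557.800 = 44.486 ms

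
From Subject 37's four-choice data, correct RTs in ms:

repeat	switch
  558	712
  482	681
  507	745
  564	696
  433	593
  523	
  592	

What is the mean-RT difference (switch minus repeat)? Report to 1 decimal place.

162.7 ms

M(repeat) = 3659/7 = 522.714
M(switch) = 3427/5 = 685.400
Difference = 685.400 − 522.714 = 162.686 ms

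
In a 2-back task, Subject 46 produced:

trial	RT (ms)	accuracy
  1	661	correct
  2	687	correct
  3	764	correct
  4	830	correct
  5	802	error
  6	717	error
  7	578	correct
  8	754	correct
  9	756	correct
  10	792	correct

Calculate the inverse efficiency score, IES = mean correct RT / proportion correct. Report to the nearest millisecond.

Correct trials (n=8): 661, 687, 764, 830, 578, 754, 756, 792
Mean correct RT = 5822/8 = 727.7500 ms
Proportion correct = 8/10
IES = 727.7500 / (8/10) = 909.688 ms

910 ms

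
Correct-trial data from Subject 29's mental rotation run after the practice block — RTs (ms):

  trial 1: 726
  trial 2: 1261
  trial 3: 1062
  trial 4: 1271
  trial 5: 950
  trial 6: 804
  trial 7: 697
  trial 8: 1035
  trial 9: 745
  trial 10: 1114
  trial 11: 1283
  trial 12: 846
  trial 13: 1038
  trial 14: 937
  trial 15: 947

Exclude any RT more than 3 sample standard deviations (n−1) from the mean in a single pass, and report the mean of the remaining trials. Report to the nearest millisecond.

981 ms

n = 15, ΣRT = 14716, M = 981.067
Σ(x−M)² = 539102.93; s = √(539102.93/14) = 196.233
Cutoffs: 981.067 ± 3·196.233 → [392.4, 1569.8]
No RTs fall outside the cutoffs; all 15 retained. Mean = 14716/15 = 981.067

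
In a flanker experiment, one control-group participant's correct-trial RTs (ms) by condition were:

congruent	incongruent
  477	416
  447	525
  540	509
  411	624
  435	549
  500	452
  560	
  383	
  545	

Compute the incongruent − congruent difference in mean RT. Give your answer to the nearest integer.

M(congruent) = 4298/9 = 477.556
M(incongruent) = 3075/6 = 512.500
Difference = 512.500 − 477.556 = 34.944 ms

35 ms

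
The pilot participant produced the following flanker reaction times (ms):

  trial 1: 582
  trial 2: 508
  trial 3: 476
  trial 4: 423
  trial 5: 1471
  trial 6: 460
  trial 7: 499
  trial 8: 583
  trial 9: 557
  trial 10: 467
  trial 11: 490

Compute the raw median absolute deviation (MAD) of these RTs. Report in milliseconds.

39 ms

Sorted: 423, 460, 467, 476, 490, 499, 508, 557, 582, 583, 1471 → median = 499
|x − 499|: 83, 9, 23, 76, 972, 39, 0, 84, 58, 32, 9
Sorted deviations: 0, 9, 9, 23, 32, 39, 58, 76, 83, 84, 972 → MAD = 39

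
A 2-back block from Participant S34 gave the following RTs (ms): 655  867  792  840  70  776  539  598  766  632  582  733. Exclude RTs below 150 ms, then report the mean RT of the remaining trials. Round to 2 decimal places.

707.27 ms

Excluded: 70
Retained (n=11): Σ = 7780
Mean = 7780/11 = 707.2727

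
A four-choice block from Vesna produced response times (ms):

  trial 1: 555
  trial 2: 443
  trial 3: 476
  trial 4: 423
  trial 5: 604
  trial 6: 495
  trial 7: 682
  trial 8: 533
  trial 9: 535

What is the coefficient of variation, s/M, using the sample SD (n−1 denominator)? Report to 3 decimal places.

0.153

n = 9, Σ = 4746, M = 527.3333
Σ(x−M)² = 52334.000; s = √(52334.000/8) = 80.8811
CV = 80.8811 / 527.3333 = 0.15338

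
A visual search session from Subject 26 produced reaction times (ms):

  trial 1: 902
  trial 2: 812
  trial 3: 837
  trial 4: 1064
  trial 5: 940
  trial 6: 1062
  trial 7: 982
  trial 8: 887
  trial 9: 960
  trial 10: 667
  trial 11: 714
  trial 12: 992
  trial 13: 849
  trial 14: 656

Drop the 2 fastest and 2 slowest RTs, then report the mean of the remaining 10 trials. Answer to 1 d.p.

887.5 ms

Sorted: 656, 667, 714, 812, 837, 849, 887, 902, 940, 960, 982, 992, 1062, 1064
Drop lowest 2 (656, 667) and highest 2 (1062, 1064)
Remaining (n=10): Σ = 8875, mean = 8875/10 = 887.500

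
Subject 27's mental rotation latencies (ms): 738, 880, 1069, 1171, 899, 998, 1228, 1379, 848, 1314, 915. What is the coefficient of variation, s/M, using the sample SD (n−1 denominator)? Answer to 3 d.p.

0.200

n = 11, Σ = 11439, M = 1039.9091
Σ(x−M)² = 434280.909; s = √(434280.909/10) = 208.3941
CV = 208.3941 / 1039.9091 = 0.20040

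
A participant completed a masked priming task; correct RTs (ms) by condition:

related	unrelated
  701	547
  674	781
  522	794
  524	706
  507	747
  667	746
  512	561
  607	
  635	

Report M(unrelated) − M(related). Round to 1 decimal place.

103.1 ms

M(related) = 5349/9 = 594.333
M(unrelated) = 4882/7 = 697.429
Difference = 697.429 − 594.333 = 103.095 ms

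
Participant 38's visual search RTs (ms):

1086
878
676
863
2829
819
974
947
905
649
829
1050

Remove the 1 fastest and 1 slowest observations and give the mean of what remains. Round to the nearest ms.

903 ms

Sorted: 649, 676, 819, 829, 863, 878, 905, 947, 974, 1050, 1086, 2829
Drop lowest 1 (649) and highest 1 (2829)
Remaining (n=10): Σ = 9027, mean = 9027/10 = 902.700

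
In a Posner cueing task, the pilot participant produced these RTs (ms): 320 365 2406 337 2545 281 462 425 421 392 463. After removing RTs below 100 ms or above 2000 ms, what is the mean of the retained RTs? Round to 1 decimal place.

385.1 ms

Excluded: 2406, 2545
Retained (n=9): Σ = 3466
Mean = 3466/9 = 385.1111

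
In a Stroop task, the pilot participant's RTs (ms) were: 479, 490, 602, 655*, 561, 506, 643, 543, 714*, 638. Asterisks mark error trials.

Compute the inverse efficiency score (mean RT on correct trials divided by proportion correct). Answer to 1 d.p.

697.2 ms

Correct trials (n=8): 479, 490, 602, 561, 506, 643, 543, 638
Mean correct RT = 4462/8 = 557.7500 ms
Proportion correct = 8/10
IES = 557.7500 / (8/10) = 697.188 ms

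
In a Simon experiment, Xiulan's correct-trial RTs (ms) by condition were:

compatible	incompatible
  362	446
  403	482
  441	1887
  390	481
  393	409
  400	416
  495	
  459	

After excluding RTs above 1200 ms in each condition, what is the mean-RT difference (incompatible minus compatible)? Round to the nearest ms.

29 ms

incompatible: exclude 1887
M(compatible) = 3343/8 = 417.875
M(incompatible) = 2234/5 = 446.800
Difference = 446.800 − 417.875 = 28.925 ms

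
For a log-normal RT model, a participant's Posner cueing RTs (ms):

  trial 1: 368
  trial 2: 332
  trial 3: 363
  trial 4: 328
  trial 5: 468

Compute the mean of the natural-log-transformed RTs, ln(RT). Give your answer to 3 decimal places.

ln(RT): 5.9081, 5.8051, 5.8944, 5.7930, 6.1485
Σ ln(RT) = 29.5491
Mean = 29.5491/5 = 5.90982

5.910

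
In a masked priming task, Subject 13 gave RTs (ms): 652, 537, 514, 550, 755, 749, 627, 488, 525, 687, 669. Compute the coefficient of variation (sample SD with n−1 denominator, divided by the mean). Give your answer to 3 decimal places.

0.156

n = 11, Σ = 6753, M = 613.9091
Σ(x−M)² = 91894.909; s = √(91894.909/10) = 95.8618
CV = 95.8618 / 613.9091 = 0.15615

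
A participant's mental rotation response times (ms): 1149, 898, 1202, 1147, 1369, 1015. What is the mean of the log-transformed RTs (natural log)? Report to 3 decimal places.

ln(RT): 7.0466, 6.8002, 7.0917, 7.0449, 7.2218, 6.9226
Σ ln(RT) = 42.1279
Mean = 42.1279/6 = 7.02132

7.021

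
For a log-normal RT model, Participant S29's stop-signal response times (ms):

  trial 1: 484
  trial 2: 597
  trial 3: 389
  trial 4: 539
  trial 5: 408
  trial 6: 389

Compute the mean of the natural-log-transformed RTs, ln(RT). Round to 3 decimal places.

6.134

ln(RT): 6.1821, 6.3919, 5.9636, 6.2897, 6.0113, 5.9636
Σ ln(RT) = 36.8021
Mean = 36.8021/6 = 6.13369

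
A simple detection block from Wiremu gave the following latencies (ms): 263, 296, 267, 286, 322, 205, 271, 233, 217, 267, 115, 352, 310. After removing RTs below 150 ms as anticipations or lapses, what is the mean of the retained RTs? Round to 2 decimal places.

Excluded: 115
Retained (n=12): Σ = 3289
Mean = 3289/12 = 274.0833

274.08 ms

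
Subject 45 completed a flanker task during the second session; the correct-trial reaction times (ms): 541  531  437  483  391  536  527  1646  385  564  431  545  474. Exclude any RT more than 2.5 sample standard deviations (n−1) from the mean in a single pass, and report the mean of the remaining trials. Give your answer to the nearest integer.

n = 13, ΣRT = 7491, M = 576.231
Σ(x−M)² = 1283360.31; s = √(1283360.31/12) = 327.027
Cutoffs: 576.231 ± 2.5·327.027 → [-241.3, 1393.8]
Outside: 1646 → excluded.
Retained (n=12): Σ = 5845, mean = 5845/12 = 487.083

487 ms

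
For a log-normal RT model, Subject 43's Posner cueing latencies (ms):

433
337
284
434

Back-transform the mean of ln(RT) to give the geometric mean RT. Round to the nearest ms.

366 ms

ln(RT): 6.0707, 5.8201, 5.6490, 6.0730
Mean ln(RT) = 23.6128/4 = 5.90321
Geometric mean = exp(5.90321) = 366.21 ms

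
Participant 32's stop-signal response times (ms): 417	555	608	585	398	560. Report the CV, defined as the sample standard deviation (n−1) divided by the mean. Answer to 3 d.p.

n = 6, Σ = 3123, M = 520.5000
Σ(x−M)² = 40285.500; s = √(40285.500/5) = 89.7614
CV = 89.7614 / 520.5000 = 0.17245

0.172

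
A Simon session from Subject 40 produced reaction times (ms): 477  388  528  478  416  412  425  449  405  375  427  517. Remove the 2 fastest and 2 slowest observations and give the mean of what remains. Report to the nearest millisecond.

Sorted: 375, 388, 405, 412, 416, 425, 427, 449, 477, 478, 517, 528
Drop lowest 2 (375, 388) and highest 2 (517, 528)
Remaining (n=8): Σ = 3489, mean = 3489/8 = 436.125

436 ms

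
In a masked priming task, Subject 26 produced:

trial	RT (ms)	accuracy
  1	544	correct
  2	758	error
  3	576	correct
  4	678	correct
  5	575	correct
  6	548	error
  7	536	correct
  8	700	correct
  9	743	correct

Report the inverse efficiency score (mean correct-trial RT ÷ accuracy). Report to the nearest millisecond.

Correct trials (n=7): 544, 576, 678, 575, 536, 700, 743
Mean correct RT = 4352/7 = 621.7143 ms
Proportion correct = 7/9
IES = 621.7143 / (7/9) = 799.347 ms

799 ms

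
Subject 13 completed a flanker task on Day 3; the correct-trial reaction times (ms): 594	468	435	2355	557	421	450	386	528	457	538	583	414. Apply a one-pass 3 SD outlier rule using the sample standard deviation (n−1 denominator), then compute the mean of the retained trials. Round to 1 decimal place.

485.9 ms

n = 13, ΣRT = 8186, M = 629.692
Σ(x−M)² = 3279796.77; s = √(3279796.77/12) = 522.797
Cutoffs: 629.692 ± 3·522.797 → [-938.7, 2198.1]
Outside: 2355 → excluded.
Retained (n=12): Σ = 5831, mean = 5831/12 = 485.917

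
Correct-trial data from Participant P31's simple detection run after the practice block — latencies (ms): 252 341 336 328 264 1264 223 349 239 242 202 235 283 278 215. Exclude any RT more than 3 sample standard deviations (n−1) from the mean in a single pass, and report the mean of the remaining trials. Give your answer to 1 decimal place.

n = 15, ΣRT = 5051, M = 336.733
Σ(x−M)² = 953658.93; s = √(953658.93/14) = 260.995
Cutoffs: 336.733 ± 3·260.995 → [-446.3, 1119.7]
Outside: 1264 → excluded.
Retained (n=14): Σ = 3787, mean = 3787/14 = 270.500

270.5 ms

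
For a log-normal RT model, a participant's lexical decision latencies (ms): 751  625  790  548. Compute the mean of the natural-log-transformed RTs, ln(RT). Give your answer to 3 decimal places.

6.509

ln(RT): 6.6214, 6.4378, 6.6720, 6.3063
Σ ln(RT) = 26.0375
Mean = 26.0375/4 = 6.50937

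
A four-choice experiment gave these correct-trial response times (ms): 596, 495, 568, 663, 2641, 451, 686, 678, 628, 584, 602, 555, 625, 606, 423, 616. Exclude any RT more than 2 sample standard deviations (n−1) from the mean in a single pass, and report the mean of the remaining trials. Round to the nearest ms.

585 ms

n = 16, ΣRT = 11417, M = 713.562
Σ(x−M)² = 4046367.94; s = √(4046367.94/15) = 519.382
Cutoffs: 713.562 ± 2·519.382 → [-325.2, 1752.3]
Outside: 2641 → excluded.
Retained (n=15): Σ = 8776, mean = 8776/15 = 585.067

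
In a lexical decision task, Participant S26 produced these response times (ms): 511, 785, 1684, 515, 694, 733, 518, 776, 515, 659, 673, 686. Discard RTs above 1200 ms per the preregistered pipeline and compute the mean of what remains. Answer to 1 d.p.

Excluded: 1684
Retained (n=11): Σ = 7065
Mean = 7065/11 = 642.2727

642.3 ms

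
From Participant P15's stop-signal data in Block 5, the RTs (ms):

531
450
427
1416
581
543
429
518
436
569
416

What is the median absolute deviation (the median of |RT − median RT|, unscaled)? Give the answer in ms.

68 ms

Sorted: 416, 427, 429, 436, 450, 518, 531, 543, 569, 581, 1416 → median = 518
|x − 518|: 13, 68, 91, 898, 63, 25, 89, 0, 82, 51, 102
Sorted deviations: 0, 13, 25, 51, 63, 68, 82, 89, 91, 102, 898 → MAD = 68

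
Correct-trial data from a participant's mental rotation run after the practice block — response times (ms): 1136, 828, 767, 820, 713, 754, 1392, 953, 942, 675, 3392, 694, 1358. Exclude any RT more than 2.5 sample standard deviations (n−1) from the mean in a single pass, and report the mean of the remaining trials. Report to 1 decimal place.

919.3 ms

n = 13, ΣRT = 14424, M = 1109.538
Σ(x−M)² = 6329997.23; s = √(6329997.23/12) = 726.292
Cutoffs: 1109.538 ± 2.5·726.292 → [-706.2, 2925.3]
Outside: 3392 → excluded.
Retained (n=12): Σ = 11032, mean = 11032/12 = 919.333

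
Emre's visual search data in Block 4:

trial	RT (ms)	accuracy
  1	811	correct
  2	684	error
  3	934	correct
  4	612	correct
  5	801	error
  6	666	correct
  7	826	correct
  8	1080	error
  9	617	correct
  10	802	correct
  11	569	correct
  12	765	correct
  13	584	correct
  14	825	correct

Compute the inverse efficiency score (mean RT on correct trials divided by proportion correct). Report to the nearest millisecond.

927 ms

Correct trials (n=11): 811, 934, 612, 666, 826, 617, 802, 569, 765, 584, 825
Mean correct RT = 8011/11 = 728.2727 ms
Proportion correct = 11/14
IES = 728.2727 / (11/14) = 926.893 ms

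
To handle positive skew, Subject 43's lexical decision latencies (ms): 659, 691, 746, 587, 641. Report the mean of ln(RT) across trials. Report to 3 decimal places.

6.496

ln(RT): 6.4907, 6.5381, 6.6147, 6.3750, 6.4630
Σ ln(RT) = 32.4816
Mean = 32.4816/5 = 6.49633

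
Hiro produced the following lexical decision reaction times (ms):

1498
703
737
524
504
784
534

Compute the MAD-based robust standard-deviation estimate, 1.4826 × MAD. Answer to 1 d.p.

Sorted: 504, 524, 534, 703, 737, 784, 1498 → median = 703
|x − 703| sorted: 0, 34, 81, 169, 179, 199, 795 → MAD = 169
Robust SD ≈ 1.4826 × 169 = 250.559

250.6 ms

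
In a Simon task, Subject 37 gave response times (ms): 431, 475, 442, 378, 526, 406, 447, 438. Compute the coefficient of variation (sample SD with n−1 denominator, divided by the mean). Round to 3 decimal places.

n = 8, Σ = 3543, M = 442.8750
Σ(x−M)² = 13692.875; s = √(13692.875/7) = 44.2281
CV = 44.2281 / 442.8750 = 0.09987

0.100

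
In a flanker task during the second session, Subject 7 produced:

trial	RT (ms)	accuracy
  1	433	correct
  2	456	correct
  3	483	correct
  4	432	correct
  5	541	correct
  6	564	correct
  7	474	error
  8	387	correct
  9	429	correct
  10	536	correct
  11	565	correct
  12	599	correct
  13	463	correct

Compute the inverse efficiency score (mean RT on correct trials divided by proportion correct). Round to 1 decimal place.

Correct trials (n=12): 433, 456, 483, 432, 541, 564, 387, 429, 536, 565, 599, 463
Mean correct RT = 5888/12 = 490.6667 ms
Proportion correct = 12/13
IES = 490.6667 / (12/13) = 531.556 ms

531.6 ms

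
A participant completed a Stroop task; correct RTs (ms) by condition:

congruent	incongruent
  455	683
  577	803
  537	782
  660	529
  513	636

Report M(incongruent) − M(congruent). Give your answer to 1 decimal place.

M(congruent) = 2742/5 = 548.400
M(incongruent) = 3433/5 = 686.600
Difference = 686.600 − 548.400 = 138.200 ms

138.2 ms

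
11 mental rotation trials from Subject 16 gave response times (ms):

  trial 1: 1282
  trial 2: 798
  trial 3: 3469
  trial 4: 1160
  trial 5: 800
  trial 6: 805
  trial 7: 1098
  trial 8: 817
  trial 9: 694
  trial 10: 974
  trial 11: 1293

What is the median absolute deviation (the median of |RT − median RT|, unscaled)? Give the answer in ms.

176 ms

Sorted: 694, 798, 800, 805, 817, 974, 1098, 1160, 1282, 1293, 3469 → median = 974
|x − 974|: 308, 176, 2495, 186, 174, 169, 124, 157, 280, 0, 319
Sorted deviations: 0, 124, 157, 169, 174, 176, 186, 280, 308, 319, 2495 → MAD = 176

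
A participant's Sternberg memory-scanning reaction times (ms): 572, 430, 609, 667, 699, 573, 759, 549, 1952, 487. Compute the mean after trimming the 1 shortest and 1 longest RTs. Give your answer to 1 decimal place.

614.4 ms

Sorted: 430, 487, 549, 572, 573, 609, 667, 699, 759, 1952
Drop lowest 1 (430) and highest 1 (1952)
Remaining (n=8): Σ = 4915, mean = 4915/8 = 614.375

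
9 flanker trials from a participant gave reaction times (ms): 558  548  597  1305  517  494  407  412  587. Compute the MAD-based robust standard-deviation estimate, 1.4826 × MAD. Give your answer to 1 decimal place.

Sorted: 407, 412, 494, 517, 548, 558, 587, 597, 1305 → median = 548
|x − 548| sorted: 0, 10, 31, 39, 49, 54, 136, 141, 757 → MAD = 49
Robust SD ≈ 1.4826 × 49 = 72.647

72.6 ms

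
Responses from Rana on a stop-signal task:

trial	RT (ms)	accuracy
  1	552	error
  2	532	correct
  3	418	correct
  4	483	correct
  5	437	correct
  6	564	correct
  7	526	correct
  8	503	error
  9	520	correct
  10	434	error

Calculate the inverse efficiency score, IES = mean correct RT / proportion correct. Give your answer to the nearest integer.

Correct trials (n=7): 532, 418, 483, 437, 564, 526, 520
Mean correct RT = 3480/7 = 497.1429 ms
Proportion correct = 7/10
IES = 497.1429 / (7/10) = 710.204 ms

710 ms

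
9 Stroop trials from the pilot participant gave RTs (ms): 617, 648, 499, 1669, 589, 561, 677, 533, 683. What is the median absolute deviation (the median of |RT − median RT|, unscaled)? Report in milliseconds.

Sorted: 499, 533, 561, 589, 617, 648, 677, 683, 1669 → median = 617
|x − 617|: 0, 31, 118, 1052, 28, 56, 60, 84, 66
Sorted deviations: 0, 28, 31, 56, 60, 66, 84, 118, 1052 → MAD = 60

60 ms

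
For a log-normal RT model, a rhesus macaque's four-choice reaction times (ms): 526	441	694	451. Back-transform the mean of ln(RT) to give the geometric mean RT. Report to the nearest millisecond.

ln(RT): 6.2653, 6.0890, 6.5425, 6.1115
Mean ln(RT) = 25.0083/4 = 6.25207
Geometric mean = exp(6.25207) = 519.09 ms

519 ms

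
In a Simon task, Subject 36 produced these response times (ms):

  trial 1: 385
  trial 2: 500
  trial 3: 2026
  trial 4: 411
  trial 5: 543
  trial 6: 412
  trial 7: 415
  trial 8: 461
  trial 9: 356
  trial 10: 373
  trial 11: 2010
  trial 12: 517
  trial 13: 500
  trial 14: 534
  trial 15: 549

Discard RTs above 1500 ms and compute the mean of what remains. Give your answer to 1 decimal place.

458.2 ms

Excluded: 2010, 2026
Retained (n=13): Σ = 5956
Mean = 5956/13 = 458.1538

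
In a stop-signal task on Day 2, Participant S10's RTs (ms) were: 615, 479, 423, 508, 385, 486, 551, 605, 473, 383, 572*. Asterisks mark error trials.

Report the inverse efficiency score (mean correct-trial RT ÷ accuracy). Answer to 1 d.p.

Correct trials (n=10): 615, 479, 423, 508, 385, 486, 551, 605, 473, 383
Mean correct RT = 4908/10 = 490.8000 ms
Proportion correct = 10/11
IES = 490.8000 / (10/11) = 539.880 ms

539.9 ms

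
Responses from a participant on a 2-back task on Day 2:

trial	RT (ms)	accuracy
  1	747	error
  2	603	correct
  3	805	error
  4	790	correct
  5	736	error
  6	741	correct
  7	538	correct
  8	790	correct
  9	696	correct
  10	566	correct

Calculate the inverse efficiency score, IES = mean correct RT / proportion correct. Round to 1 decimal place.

964.1 ms

Correct trials (n=7): 603, 790, 741, 538, 790, 696, 566
Mean correct RT = 4724/7 = 674.8571 ms
Proportion correct = 7/10
IES = 674.8571 / (7/10) = 964.082 ms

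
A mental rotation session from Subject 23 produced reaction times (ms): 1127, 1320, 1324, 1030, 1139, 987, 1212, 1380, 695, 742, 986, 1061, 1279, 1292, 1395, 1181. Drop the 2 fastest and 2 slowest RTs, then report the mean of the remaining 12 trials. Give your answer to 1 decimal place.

1161.5 ms

Sorted: 695, 742, 986, 987, 1030, 1061, 1127, 1139, 1181, 1212, 1279, 1292, 1320, 1324, 1380, 1395
Drop lowest 2 (695, 742) and highest 2 (1380, 1395)
Remaining (n=12): Σ = 13938, mean = 13938/12 = 1161.500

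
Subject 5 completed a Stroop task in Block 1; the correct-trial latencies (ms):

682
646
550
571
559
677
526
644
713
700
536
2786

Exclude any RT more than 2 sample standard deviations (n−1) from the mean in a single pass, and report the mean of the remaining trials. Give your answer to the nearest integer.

619 ms

n = 12, ΣRT = 9590, M = 799.167
Σ(x−M)² = 4356655.67; s = √(4356655.67/11) = 629.333
Cutoffs: 799.167 ± 2·629.333 → [-459.5, 2057.8]
Outside: 2786 → excluded.
Retained (n=11): Σ = 6804, mean = 6804/11 = 618.545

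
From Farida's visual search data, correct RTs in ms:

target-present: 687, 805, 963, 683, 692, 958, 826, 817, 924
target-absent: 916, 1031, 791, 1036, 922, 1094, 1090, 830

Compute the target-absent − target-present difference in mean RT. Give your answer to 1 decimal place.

M(target-present) = 7355/9 = 817.222
M(target-absent) = 7710/8 = 963.750
Difference = 963.750 − 817.222 = 146.528 ms

146.5 ms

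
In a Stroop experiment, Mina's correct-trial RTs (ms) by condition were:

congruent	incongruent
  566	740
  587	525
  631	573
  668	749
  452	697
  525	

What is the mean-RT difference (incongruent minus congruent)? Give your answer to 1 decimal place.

M(congruent) = 3429/6 = 571.500
M(incongruent) = 3284/5 = 656.800
Difference = 656.800 − 571.500 = 85.300 ms

85.3 ms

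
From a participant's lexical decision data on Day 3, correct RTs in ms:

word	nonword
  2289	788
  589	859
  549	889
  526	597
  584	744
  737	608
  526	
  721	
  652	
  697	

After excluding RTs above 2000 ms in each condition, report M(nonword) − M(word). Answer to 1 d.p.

word: exclude 2289
M(word) = 5581/9 = 620.111
M(nonword) = 4485/6 = 747.500
Difference = 747.500 − 620.111 = 127.389 ms

127.4 ms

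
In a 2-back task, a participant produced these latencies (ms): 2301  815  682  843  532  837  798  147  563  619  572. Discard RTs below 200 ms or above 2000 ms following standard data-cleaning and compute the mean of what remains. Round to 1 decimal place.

Excluded: 147, 2301
Retained (n=9): Σ = 6261
Mean = 6261/9 = 695.6667

695.7 ms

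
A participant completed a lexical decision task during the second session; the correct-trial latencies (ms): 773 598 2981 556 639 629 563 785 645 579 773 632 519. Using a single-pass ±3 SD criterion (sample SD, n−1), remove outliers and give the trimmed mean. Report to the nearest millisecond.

641 ms

n = 13, ΣRT = 10672, M = 820.923
Σ(x−M)² = 5144474.92; s = √(5144474.92/12) = 654.757
Cutoffs: 820.923 ± 3·654.757 → [-1143.3, 2785.2]
Outside: 2981 → excluded.
Retained (n=12): Σ = 7691, mean = 7691/12 = 640.917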